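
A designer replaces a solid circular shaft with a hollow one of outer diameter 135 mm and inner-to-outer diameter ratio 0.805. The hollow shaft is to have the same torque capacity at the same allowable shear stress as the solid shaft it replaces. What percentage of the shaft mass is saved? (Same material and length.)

49.4 %

Equal τ_max and T ⇒ the solid shaft needs d_s³ = d_o³(1−k⁴), so d_s = 135·(1−0.805⁴)^(1/3) = 112.6 mm.
Area ratio A_h/A_s = d_o²(1−k²)/d_s² = (1−k²)/(1−k⁴)^(2/3) = 0.5061.
Mass saving = 1 − 0.5061 = 49.4 %.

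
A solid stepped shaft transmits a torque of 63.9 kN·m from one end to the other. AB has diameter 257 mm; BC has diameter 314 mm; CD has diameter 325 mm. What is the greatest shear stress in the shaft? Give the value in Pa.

Under the same torque, τ_max = 16T/(πd³) is largest where d is smallest — segment AB (d = 257 mm).
τ_max = 16·63900/(π·(0.257)³) = 1.917×10^7 Pa.

1.92e7 Pa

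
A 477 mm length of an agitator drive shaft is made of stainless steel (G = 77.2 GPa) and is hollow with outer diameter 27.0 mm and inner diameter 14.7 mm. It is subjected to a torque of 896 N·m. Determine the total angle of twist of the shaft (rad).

0.116 rad

J = π(d_o⁴ − d_i⁴)/32 = π(0.0270⁴ − 0.0147⁴)/32 = 4.759×10^-8 m⁴.
θ = T·L/(G·J) = 896.0 × 0.477 / (77.2×10⁹ × 4.759×10^-8) = 0.1163 rad.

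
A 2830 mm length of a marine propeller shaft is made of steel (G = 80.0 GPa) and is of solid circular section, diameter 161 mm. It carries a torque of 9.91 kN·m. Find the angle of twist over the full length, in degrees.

0.305°

J = πd⁴/32 = π(0.161)⁴/32 = 6.596×10^-5 m⁴.
θ = T·L/(G·J) = 9910 × 2.83 / (80.0×10⁹ × 6.596×10^-5) = 5.315×10^-3 rad.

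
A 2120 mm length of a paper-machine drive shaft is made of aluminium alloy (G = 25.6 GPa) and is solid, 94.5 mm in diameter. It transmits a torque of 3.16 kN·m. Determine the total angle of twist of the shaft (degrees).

1.92°

J = πd⁴/32 = π(0.0945)⁴/32 = 7.829×10^-6 m⁴.
θ = T·L/(G·J) = 3160 × 2.12 / (25.6×10⁹ × 7.829×10^-6) = 0.03342 rad.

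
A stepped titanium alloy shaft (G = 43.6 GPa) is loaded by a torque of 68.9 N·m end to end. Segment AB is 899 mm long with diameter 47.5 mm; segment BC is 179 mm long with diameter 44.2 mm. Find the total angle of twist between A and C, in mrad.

3.60 mrad

J_AB = π(0.0475)⁴/32 = 5.00×10^-7 m⁴; J_BC = π(0.0442)⁴/32 = 3.75×10^-7 m⁴.
θ = (T/G)·Σ L_i/J_i = (68.90/43.6×10⁹)·(0.899/5.00×10^-7 + 0.179/3.75×10^-7) = 3.598×10^-3 rad.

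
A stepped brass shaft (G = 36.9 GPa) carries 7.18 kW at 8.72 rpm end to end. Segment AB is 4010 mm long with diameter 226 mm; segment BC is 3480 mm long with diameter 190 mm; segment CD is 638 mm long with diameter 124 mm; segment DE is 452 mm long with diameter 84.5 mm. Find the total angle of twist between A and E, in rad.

ω = 2π·8.72/60 = 0.9132 rad/s, so T = P/ω = 7.18×10³ / 0.9132 = 7863 N·m.
J_AB = π(0.226)⁴/32 = 2.56×10^-4 m⁴; J_BC = π(0.190)⁴/32 = 1.28×10^-4 m⁴; J_CD = π(0.124)⁴/32 = 2.32×10^-5 m⁴; J_DE = π(0.0845)⁴/32 = 5.01×10^-6 m⁴.
θ = (T/G)·Σ L_i/J_i = (7863/36.9×10⁹)·(4.01/2.56×10^-4 + 3.48/1.28×10^-4 + 0.638/2.32×10^-5 + 0.452/5.01×10^-6) = 0.03423 rad.

0.0342 rad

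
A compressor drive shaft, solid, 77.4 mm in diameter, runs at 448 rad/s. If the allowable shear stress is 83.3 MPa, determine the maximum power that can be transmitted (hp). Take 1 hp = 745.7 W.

J = πd⁴/32 = π(0.0774)⁴/32 = 3.523×10^-6 m⁴.
T_max = τ_allow·J/r = 8.33×10^7 × 3.523×10^-6 / 0.0387 = 7584 N·m.
ω = 448 rad/s, so P_max = T_max·ω = 3.398×10^6 W.

4560 hp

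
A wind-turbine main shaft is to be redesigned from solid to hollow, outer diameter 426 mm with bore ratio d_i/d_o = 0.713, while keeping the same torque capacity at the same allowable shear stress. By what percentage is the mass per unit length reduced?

Equal τ_max and T ⇒ the solid shaft needs d_s³ = d_o³(1−k⁴), so d_s = 426·(1−0.713⁴)^(1/3) = 385.6 mm.
Area ratio A_h/A_s = d_o²(1−k²)/d_s² = (1−k²)/(1−k⁴)^(2/3) = 0.6001.
Mass saving = 1 − 0.6001 = 40.0 %.

40.0 %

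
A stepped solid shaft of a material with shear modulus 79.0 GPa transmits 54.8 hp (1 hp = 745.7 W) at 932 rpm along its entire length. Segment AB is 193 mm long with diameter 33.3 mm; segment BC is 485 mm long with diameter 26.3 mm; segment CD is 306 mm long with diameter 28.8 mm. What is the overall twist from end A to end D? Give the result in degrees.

5.00°

ω = 2π·932/60 = 97.60 rad/s, so T = P/ω = 54.8×745.7 / 97.60 = 418.7 N·m.
J_AB = π(0.0333)⁴/32 = 1.21×10^-7 m⁴; J_BC = π(0.0263)⁴/32 = 4.70×10^-8 m⁴; J_CD = π(0.0288)⁴/32 = 6.75×10^-8 m⁴.
θ = (T/G)·Σ L_i/J_i = (418.7/79.0×10⁹)·(0.193/1.21×10^-7 + 0.485/4.70×10^-8 + 0.306/6.75×10^-8) = 0.08721 rad.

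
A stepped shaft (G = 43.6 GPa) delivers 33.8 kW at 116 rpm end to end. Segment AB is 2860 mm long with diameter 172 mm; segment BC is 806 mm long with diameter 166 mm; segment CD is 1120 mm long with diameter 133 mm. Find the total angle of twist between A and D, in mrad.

5.14 mrad

ω = 2π·116/60 = 12.15 rad/s, so T = P/ω = 33.8×10³ / 12.15 = 2782 N·m.
J_AB = π(0.172)⁴/32 = 8.59×10^-5 m⁴; J_BC = π(0.166)⁴/32 = 7.45×10^-5 m⁴; J_CD = π(0.133)⁴/32 = 3.07×10^-5 m⁴.
θ = (T/G)·Σ L_i/J_i = (2782/43.6×10⁹)·(2.86/8.59×10^-5 + 0.806/7.45×10^-5 + 1.12/3.07×10^-5) = 5.141×10^-3 rad.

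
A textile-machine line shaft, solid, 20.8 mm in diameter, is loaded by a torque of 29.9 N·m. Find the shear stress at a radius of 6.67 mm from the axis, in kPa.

10900 kPa

J = πd⁴/32 = π(0.0208)⁴/32 = 1.838×10^-8 m⁴.
Shear stress varies linearly with radius: τ = T·r/J = 29.90 × 0.00667 / 1.838×10^-8 = 1.085×10^7 Pa.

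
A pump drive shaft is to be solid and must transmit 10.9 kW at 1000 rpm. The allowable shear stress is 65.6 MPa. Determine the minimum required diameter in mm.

ω = 2π·1000/60 = 104.7 rad/s, so T = P/ω = 10.9×10³ / 104.7 = 104.1 N·m.
For a solid shaft τ_max = 16T/(πd³), so d = (16T/(π τ_allow))^(1/3) = (16·104.1/(π·6.56×10^7))^(1/3) = 0.02007 m.

20.1 mm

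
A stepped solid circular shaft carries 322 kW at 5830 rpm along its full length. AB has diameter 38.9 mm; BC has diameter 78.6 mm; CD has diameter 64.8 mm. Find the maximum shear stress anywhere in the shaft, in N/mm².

45.6 N/mm²

ω = 2π·5830/60 = 610.5 rad/s, so T = P/ω = 322×10³ / 610.5 = 527.4 N·m.
Under the same torque, τ_max = 16T/(πd³) is largest where d is smallest — segment AB (d = 38.9 mm).
τ_max = 16·527.4/(π·(0.0389)³) = 4.563×10^7 Pa.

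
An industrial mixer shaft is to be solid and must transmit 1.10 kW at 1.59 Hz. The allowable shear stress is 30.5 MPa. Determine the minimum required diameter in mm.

ω = 2π·1.59 = 9.990 rad/s, so T = P/ω = 1.10×10³ / 9.990 = 110.1 N·m.
For a solid shaft τ_max = 16T/(πd³), so d = (16T/(π τ_allow))^(1/3) = (16·110.1/(π·3.05×10^7))^(1/3) = 0.02639 m.

26.4 mm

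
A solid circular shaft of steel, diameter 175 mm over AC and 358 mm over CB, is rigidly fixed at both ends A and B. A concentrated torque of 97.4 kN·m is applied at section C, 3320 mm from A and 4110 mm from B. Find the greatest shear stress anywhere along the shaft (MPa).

Compatibility: T_A·a/J_AC = T_B·b/J_CB with T_A + T_B = T₀.
J_AC = 9.21×10^-5 m⁴, J_CB = 1.61×10^-3 m⁴, so T_A = T₀·(J_AC/a)/((J_AC/a)+(J_CB/b)) = 6430 N·m, T_B = 90970 N·m.
τ in each portion: τ_AC = 6.11×10^6 Pa, τ_CB = 1.01×10^7 Pa; maximum is in CB.
τ_max = T_CB·r/J = 90970·0.179/1.61×10^-3 = 1.010×10^7 Pa.

10.1 MPa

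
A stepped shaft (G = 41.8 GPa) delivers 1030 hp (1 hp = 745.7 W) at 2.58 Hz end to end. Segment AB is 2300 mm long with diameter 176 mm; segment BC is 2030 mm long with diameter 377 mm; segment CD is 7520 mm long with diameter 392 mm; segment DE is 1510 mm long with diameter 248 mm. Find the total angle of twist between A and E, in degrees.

ω = 2π·2.58 = 16.21 rad/s, so T = P/ω = 1030×745.7 / 16.21 = 47380 N·m.
J_AB = π(0.176)⁴/32 = 9.42×10^-5 m⁴; J_BC = π(0.377)⁴/32 = 1.98×10^-3 m⁴; J_CD = π(0.392)⁴/32 = 2.32×10^-3 m⁴; J_DE = π(0.248)⁴/32 = 3.71×10^-4 m⁴.
θ = (T/G)·Σ L_i/J_i = (47380/41.8×10⁹)·(2.30/9.42×10^-5 + 2.03/1.98×10^-3 + 7.52/2.32×10^-3 + 1.51/3.71×10^-4) = 0.03712 rad.

2.13°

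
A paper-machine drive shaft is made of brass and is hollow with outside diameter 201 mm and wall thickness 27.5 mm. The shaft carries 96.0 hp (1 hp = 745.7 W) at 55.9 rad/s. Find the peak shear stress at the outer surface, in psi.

161 psi

ω = 55.9 rad/s, so T = P/ω = 96.0×745.7 / 55.90 = 1281 N·m.
J = π(d_o⁴ − d_i⁴)/32 = π(0.201⁴ − 0.146⁴)/32 = 1.156×10^-4 m⁴.
τ_max = T·r/J = 1281 × 0.101 / 1.156×10^-4 = 1.113×10^6 Pa.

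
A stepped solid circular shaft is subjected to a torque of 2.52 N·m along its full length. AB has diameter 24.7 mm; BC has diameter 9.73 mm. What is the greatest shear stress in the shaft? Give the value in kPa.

13900 kPa

Under the same torque, τ_max = 16T/(πd³) is largest where d is smallest — segment BC (d = 9.73 mm).
τ_max = 16·2.520/(π·(0.00973)³) = 1.393×10^7 Pa.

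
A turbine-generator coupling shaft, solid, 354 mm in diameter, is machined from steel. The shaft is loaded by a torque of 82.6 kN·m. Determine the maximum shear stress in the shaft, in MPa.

J = πd⁴/32 = π(0.354)⁴/32 = 1.542×10^-3 m⁴.
τ_max = T·r/J = 82600 × 0.177 / 1.542×10^-3 = 9.483×10^6 Pa.

9.48 MPa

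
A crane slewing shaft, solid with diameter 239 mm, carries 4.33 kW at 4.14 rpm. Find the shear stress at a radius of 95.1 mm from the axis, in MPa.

ω = 2π·4.14/60 = 0.4335 rad/s, so T = P/ω = 4.33×10³ / 0.4335 = 9988 N·m.
J = πd⁴/32 = π(0.239)⁴/32 = 3.203×10^-4 m⁴.
Shear stress varies linearly with radius: τ = T·r/J = 9988 × 0.0951 / 3.203×10^-4 = 2.965×10^6 Pa.

2.97 MPa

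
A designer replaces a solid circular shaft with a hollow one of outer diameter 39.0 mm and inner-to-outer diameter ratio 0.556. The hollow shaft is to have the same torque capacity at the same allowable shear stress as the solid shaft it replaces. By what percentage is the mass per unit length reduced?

26.1 %

Equal τ_max and T ⇒ the solid shaft needs d_s³ = d_o³(1−k⁴), so d_s = 39.0·(1−0.556⁴)^(1/3) = 37.72 mm.
Area ratio A_h/A_s = d_o²(1−k²)/d_s² = (1−k²)/(1−k⁴)^(2/3) = 0.7387.
Mass saving = 1 − 0.7387 = 26.1 %.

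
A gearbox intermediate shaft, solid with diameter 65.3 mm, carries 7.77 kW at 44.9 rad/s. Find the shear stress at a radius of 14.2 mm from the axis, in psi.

ω = 44.9 rad/s, so T = P/ω = 7.77×10³ / 44.90 = 173.1 N·m.
J = πd⁴/32 = π(0.0653)⁴/32 = 1.785×10^-6 m⁴.
Shear stress varies linearly with radius: τ = T·r/J = 173.1 × 0.0142 / 1.785×10^-6 = 1.377×10^6 Pa.

200 psi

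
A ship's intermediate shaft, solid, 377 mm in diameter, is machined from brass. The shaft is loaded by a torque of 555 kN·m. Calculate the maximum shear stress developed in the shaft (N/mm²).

52.8 N/mm²

J = πd⁴/32 = π(0.377)⁴/32 = 1.983×10^-3 m⁴.
τ_max = T·r/J = 555000 × 0.189 / 1.983×10^-3 = 5.275×10^7 Pa.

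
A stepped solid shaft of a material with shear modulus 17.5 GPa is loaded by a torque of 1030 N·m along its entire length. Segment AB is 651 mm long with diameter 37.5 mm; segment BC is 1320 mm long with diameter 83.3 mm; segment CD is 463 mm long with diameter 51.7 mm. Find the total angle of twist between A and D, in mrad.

J_AB = π(0.0375)⁴/32 = 1.94×10^-7 m⁴; J_BC = π(0.0833)⁴/32 = 4.73×10^-6 m⁴; J_CD = π(0.0517)⁴/32 = 7.01×10^-7 m⁴.
θ = (T/G)·Σ L_i/J_i = (1030/17.5×10⁹)·(0.651/1.94×10^-7 + 1.32/4.73×10^-6 + 0.463/7.01×10^-7) = 0.2526 rad.

253 mrad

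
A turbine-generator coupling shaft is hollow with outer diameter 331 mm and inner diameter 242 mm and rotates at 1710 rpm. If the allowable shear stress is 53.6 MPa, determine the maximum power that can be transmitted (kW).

48800 kW

J = π(d_o⁴ − d_i⁴)/32 = π(0.331⁴ − 0.242⁴)/32 = 8.417×10^-4 m⁴.
T_max = τ_allow·J/r = 5.36×10^7 × 8.417×10^-4 / 0.166 = 272600 N·m.
ω = 2π·1710/60 = 179.1 rad/s, so P_max = T_max·ω = 4.882×10^7 W.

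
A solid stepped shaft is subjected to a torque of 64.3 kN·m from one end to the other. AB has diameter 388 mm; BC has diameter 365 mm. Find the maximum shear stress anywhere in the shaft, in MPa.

6.73 MPa

Under the same torque, τ_max = 16T/(πd³) is largest where d is smallest — segment BC (d = 365 mm).
τ_max = 16·64300/(π·(0.365)³) = 6.734×10^6 Pa.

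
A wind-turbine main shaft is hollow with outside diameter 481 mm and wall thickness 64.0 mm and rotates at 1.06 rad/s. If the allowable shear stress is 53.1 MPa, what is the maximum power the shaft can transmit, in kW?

J = π(d_o⁴ − d_i⁴)/32 = π(0.481⁴ − 0.353⁴)/32 = 3.731×10^-3 m⁴.
T_max = τ_allow·J/r = 5.31×10^7 × 3.731×10^-3 / 0.240 = 823700 N·m.
ω = 1.06 rad/s, so P_max = T_max·ω = 8.731×10^5 W.

873 kW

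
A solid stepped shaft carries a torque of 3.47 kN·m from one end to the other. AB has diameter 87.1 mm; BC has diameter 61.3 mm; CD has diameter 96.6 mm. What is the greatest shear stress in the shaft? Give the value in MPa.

76.7 MPa

Under the same torque, τ_max = 16T/(πd³) is largest where d is smallest — segment BC (d = 61.3 mm).
τ_max = 16·3470/(π·(0.0613)³) = 7.672×10^7 Pa.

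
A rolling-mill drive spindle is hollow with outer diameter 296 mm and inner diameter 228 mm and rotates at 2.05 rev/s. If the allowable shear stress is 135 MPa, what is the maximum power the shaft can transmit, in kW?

J = π(d_o⁴ − d_i⁴)/32 = π(0.296⁴ − 0.228⁴)/32 = 4.883×10^-4 m⁴.
T_max = τ_allow·J/r = 1.35×10^8 × 4.883×10^-4 / 0.148 = 445400 N·m.
ω = 2π·2.05 = 12.88 rad/s, so P_max = T_max·ω = 5.738×10^6 W.

5740 kW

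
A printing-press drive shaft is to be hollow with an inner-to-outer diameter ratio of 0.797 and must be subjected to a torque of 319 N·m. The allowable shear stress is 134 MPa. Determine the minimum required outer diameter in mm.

For a hollow shaft with d_i/d_o = 0.797: τ_max = 16T/(π d_o³ (1−k⁴)), so d_o = [16T/(π τ_allow (1−k⁴))]^(1/3) = [16·319.0/(π·1.34×10^8·0.5965)]^(1/3) = 0.02729 m.

27.3 mm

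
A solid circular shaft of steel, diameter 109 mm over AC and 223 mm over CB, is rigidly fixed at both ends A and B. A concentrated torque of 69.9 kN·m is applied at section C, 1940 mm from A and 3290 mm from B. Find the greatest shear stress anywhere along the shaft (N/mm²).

Compatibility: T_A·a/J_AC = T_B·b/J_CB with T_A + T_B = T₀.
J_AC = 1.39×10^-5 m⁴, J_CB = 2.43×10^-4 m⁴, so T_A = T₀·(J_AC/a)/((J_AC/a)+(J_CB/b)) = 6169 N·m, T_B = 63730 N·m.
τ in each portion: τ_AC = 2.43×10^7 Pa, τ_CB = 2.93×10^7 Pa; maximum is in CB.
τ_max = T_CB·r/J = 63730·0.112/2.43×10^-4 = 2.927×10^7 Pa.

29.3 N/mm²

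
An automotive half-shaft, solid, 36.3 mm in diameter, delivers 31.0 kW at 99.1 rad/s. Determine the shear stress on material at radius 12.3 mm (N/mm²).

ω = 99.1 rad/s, so T = P/ω = 31.0×10³ / 99.10 = 312.8 N·m.
J = πd⁴/32 = π(0.0363)⁴/32 = 1.705×10^-7 m⁴.
Shear stress varies linearly with radius: τ = T·r/J = 312.8 × 0.0123 / 1.705×10^-7 = 2.257×10^7 Pa.

22.6 N/mm²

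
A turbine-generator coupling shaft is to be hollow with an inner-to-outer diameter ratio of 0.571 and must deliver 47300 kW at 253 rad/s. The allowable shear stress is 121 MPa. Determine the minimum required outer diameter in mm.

206 mm

ω = 253 rad/s, so T = P/ω = 47300×10³ / 253.0 = 187000 N·m.
For a hollow shaft with d_i/d_o = 0.571: τ_max = 16T/(π d_o³ (1−k⁴)), so d_o = [16T/(π τ_allow (1−k⁴))]^(1/3) = [16·187000/(π·1.21×10^8·0.8937)]^(1/3) = 0.2065 m.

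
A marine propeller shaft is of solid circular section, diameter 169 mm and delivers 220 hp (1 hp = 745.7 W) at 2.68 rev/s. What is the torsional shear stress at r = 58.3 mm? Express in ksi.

ω = 2π·2.68 = 16.84 rad/s, so T = P/ω = 220×745.7 / 16.84 = 9743 N·m.
J = πd⁴/32 = π(0.169)⁴/32 = 8.008×10^-5 m⁴.
Shear stress varies linearly with radius: τ = T·r/J = 9743 × 0.0583 / 8.008×10^-5 = 7.092×10^6 Pa.

1.03 ksi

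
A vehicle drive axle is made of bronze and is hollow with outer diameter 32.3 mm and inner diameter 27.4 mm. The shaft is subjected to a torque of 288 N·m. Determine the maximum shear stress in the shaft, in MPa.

J = π(d_o⁴ − d_i⁴)/32 = π(0.0323⁴ − 0.0274⁴)/32 = 5.152×10^-8 m⁴.
τ_max = T·r/J = 288.0 × 0.0161 / 5.152×10^-8 = 9.027×10^7 Pa.

90.3 MPa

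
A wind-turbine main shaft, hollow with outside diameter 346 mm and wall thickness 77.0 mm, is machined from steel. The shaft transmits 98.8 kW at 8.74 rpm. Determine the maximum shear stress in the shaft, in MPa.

14.7 MPa

ω = 2π·8.74/60 = 0.9153 rad/s, so T = P/ω = 98.8×10³ / 0.9153 = 107900 N·m.
J = π(d_o⁴ − d_i⁴)/32 = π(0.346⁴ − 0.192⁴)/32 = 1.274×10^-3 m⁴.
τ_max = T·r/J = 107900 × 0.173 / 1.274×10^-3 = 1.466×10^7 Pa.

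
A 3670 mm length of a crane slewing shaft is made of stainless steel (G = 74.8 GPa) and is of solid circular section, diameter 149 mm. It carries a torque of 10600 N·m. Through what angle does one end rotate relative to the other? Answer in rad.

J = πd⁴/32 = π(0.149)⁴/32 = 4.839×10^-5 m⁴.
θ = T·L/(G·J) = 10600 × 3.67 / (74.8×10⁹ × 4.839×10^-5) = 0.01075 rad.

0.0107 rad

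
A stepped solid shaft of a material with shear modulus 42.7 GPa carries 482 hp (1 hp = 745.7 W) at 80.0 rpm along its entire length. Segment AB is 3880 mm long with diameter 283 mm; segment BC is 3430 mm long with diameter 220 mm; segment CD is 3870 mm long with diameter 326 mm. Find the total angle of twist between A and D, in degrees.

ω = 2π·80.0/60 = 8.378 rad/s, so T = P/ω = 482×745.7 / 8.378 = 42900 N·m.
J_AB = π(0.283)⁴/32 = 6.30×10^-4 m⁴; J_BC = π(0.220)⁴/32 = 2.30×10^-4 m⁴; J_CD = π(0.326)⁴/32 = 1.11×10^-3 m⁴.
θ = (T/G)·Σ L_i/J_i = (42900/42.7×10⁹)·(3.88/6.30×10^-4 + 3.43/2.30×10^-4 + 3.87/1.11×10^-3) = 0.02468 rad.

1.41°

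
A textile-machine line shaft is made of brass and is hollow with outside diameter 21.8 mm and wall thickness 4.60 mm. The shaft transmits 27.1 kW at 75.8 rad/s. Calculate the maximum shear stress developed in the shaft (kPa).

198000 kPa

ω = 75.8 rad/s, so T = P/ω = 27.1×10³ / 75.80 = 357.5 N·m.
J = π(d_o⁴ − d_i⁴)/32 = π(0.0218⁴ − 0.0126⁴)/32 = 1.970×10^-8 m⁴.
τ_max = T·r/J = 357.5 × 0.0109 / 1.970×10^-8 = 1.978×10^8 Pa.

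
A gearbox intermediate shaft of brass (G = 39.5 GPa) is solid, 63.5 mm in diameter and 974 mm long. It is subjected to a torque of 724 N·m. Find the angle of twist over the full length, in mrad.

11.2 mrad

J = πd⁴/32 = π(0.0635)⁴/32 = 1.596×10^-6 m⁴.
θ = T·L/(G·J) = 724.0 × 0.974 / (39.5×10⁹ × 1.596×10^-6) = 0.01118 rad.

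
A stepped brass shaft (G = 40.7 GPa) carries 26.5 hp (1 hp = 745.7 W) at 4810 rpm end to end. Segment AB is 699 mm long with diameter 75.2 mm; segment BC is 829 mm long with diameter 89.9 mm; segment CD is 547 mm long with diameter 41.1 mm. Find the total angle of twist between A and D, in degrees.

0.127°

ω = 2π·4810/60 = 503.7 rad/s, so T = P/ω = 26.5×745.7 / 503.7 = 39.23 N·m.
J_AB = π(0.0752)⁴/32 = 3.14×10^-6 m⁴; J_BC = π(0.0899)⁴/32 = 6.41×10^-6 m⁴; J_CD = π(0.0411)⁴/32 = 2.80×10^-7 m⁴.
θ = (T/G)·Σ L_i/J_i = (39.23/40.7×10⁹)·(0.699/3.14×10^-6 + 0.829/6.41×10^-6 + 0.547/2.80×10^-7) = 2.221×10^-3 rad.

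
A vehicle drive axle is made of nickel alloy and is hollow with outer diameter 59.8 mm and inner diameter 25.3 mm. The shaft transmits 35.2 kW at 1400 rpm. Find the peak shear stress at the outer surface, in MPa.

ω = 2π·1400/60 = 146.6 rad/s, so T = P/ω = 35.2×10³ / 146.6 = 240.1 N·m.
J = π(d_o⁴ − d_i⁴)/32 = π(0.0598⁴ − 0.0253⁴)/32 = 1.215×10^-6 m⁴.
τ_max = T·r/J = 240.1 × 0.0299 / 1.215×10^-6 = 5.907×10^6 Pa.

5.91 MPa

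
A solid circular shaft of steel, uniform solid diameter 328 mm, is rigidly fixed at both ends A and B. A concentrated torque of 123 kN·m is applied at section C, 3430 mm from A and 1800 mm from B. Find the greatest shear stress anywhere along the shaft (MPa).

With uniform GJ and both ends fixed, compatibility θ_AC = θ_CB gives T_A·a = T_B·b, together with T_A + T_B = T₀.
T_A = T₀·b/(a+b) = 123000·1800/5230 = 42330 N·m; T_B = 80670 N·m.
τ in each portion: τ_AC = 6.11×10^6 Pa, τ_CB = 1.16×10^7 Pa; maximum is in CB.
τ_max = T_CB·r/J = 80670·0.164/1.14×10^-3 = 1.164×10^7 Pa.

11.6 MPa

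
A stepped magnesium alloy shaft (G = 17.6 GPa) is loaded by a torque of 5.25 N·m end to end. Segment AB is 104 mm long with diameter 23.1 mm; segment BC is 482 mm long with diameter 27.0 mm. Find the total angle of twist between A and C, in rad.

J_AB = π(0.0231)⁴/32 = 2.80×10^-8 m⁴; J_BC = π(0.0270)⁴/32 = 5.22×10^-8 m⁴.
θ = (T/G)·Σ L_i/J_i = (5.250/17.6×10⁹)·(0.104/2.80×10^-8 + 0.482/5.22×10^-8) = 3.866×10^-3 rad.

0.00387 rad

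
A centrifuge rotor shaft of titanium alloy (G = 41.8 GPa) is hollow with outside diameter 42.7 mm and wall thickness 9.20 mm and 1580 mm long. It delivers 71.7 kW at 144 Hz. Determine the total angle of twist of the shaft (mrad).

10.3 mrad

ω = 2π·144 = 904.8 rad/s, so T = P/ω = 71.7×10³ / 904.8 = 79.25 N·m.
J = π(d_o⁴ − d_i⁴)/32 = π(0.0427⁴ − 0.0243⁴)/32 = 2.921×10^-7 m⁴.
θ = T·L/(G·J) = 79.25 × 1.58 / (41.8×10⁹ × 2.921×10^-7) = 0.01025 rad.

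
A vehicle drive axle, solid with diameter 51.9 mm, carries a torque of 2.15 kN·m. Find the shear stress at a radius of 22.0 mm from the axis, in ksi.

J = πd⁴/32 = π(0.0519)⁴/32 = 7.123×10^-7 m⁴.
Shear stress varies linearly with radius: τ = T·r/J = 2150 × 0.0220 / 7.123×10^-7 = 6.640×10^7 Pa.

9.63 ksi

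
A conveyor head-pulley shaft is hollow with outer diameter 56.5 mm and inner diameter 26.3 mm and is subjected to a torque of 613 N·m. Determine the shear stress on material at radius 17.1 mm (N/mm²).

J = π(d_o⁴ − d_i⁴)/32 = π(0.0565⁴ − 0.0263⁴)/32 = 9.535×10^-7 m⁴.
Shear stress varies linearly with radius: τ = T·r/J = 613.0 × 0.0171 / 9.535×10^-7 = 1.099×10^7 Pa.

11.0 N/mm²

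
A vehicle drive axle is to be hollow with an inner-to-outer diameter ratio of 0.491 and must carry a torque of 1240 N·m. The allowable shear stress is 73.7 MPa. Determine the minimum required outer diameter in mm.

For a hollow shaft with d_i/d_o = 0.491: τ_max = 16T/(π d_o³ (1−k⁴)), so d_o = [16T/(π τ_allow (1−k⁴))]^(1/3) = [16·1240/(π·7.37×10^7·0.9419)]^(1/3) = 0.04498 m.

45.0 mm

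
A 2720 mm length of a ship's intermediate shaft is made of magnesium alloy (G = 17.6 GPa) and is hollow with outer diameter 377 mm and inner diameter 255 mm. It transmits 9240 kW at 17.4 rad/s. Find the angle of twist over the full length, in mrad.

52.3 mrad

ω = 17.4 rad/s, so T = P/ω = 9240×10³ / 17.40 = 531000 N·m.
J = π(d_o⁴ − d_i⁴)/32 = π(0.377⁴ − 0.255⁴)/32 = 1.568×10^-3 m⁴.
θ = T·L/(G·J) = 531000 × 2.72 / (17.6×10⁹ × 1.568×10^-3) = 0.05234 rad.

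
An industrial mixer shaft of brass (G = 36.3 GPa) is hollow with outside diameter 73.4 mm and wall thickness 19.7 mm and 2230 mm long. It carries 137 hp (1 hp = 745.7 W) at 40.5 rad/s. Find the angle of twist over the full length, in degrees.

3.27°

ω = 40.5 rad/s, so T = P/ω = 137×745.7 / 40.50 = 2522 N·m.
J = π(d_o⁴ − d_i⁴)/32 = π(0.0734⁴ − 0.0340⁴)/32 = 2.718×10^-6 m⁴.
θ = T·L/(G·J) = 2522 × 2.23 / (36.3×10⁹ × 2.718×10^-6) = 0.05701 rad.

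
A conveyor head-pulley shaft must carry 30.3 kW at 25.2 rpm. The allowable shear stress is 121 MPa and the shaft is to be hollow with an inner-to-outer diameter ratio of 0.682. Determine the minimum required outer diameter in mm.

ω = 2π·25.2/60 = 2.639 rad/s, so T = P/ω = 30.3×10³ / 2.639 = 11480 N·m.
For a hollow shaft with d_i/d_o = 0.682: τ_max = 16T/(π d_o³ (1−k⁴)), so d_o = [16T/(π τ_allow (1−k⁴))]^(1/3) = [16·11480/(π·1.21×10^8·0.7837)]^(1/3) = 0.08512 m.

85.1 mm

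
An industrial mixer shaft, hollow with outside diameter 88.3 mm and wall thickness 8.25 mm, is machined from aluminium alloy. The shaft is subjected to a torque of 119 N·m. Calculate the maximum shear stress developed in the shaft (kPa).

J = π(d_o⁴ − d_i⁴)/32 = π(0.0883⁴ − 0.0718⁴)/32 = 3.359×10^-6 m⁴.
τ_max = T·r/J = 119.0 × 0.0442 / 3.359×10^-6 = 1.564×10^6 Pa.

1560 kPa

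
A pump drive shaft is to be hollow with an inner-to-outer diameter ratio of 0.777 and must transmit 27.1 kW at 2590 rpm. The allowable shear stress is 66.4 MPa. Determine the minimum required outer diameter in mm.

ω = 2π·2590/60 = 271.2 rad/s, so T = P/ω = 27.1×10³ / 271.2 = 99.92 N·m.
For a hollow shaft with d_i/d_o = 0.777: τ_max = 16T/(π d_o³ (1−k⁴)), so d_o = [16T/(π τ_allow (1−k⁴))]^(1/3) = [16·99.92/(π·6.64×10^7·0.6355)]^(1/3) = 0.02293 m.

22.9 mm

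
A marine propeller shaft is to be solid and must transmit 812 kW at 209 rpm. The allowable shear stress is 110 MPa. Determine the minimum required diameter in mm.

ω = 2π·209/60 = 21.89 rad/s, so T = P/ω = 812×10³ / 21.89 = 37100 N·m.
For a solid shaft τ_max = 16T/(πd³), so d = (16T/(π τ_allow))^(1/3) = (16·37100/(π·1.10×10^8))^(1/3) = 0.1198 m.

120 mm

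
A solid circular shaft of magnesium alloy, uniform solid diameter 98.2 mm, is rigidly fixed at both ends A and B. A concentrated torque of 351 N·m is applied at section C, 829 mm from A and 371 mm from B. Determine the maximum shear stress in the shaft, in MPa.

With uniform GJ and both ends fixed, compatibility θ_AC = θ_CB gives T_A·a = T_B·b, together with T_A + T_B = T₀.
T_A = T₀·b/(a+b) = 351.0·371/1200 = 108.5 N·m; T_B = 242.5 N·m.
τ in each portion: τ_AC = 5.84×10^5 Pa, τ_CB = 1.30×10^6 Pa; maximum is in CB.
τ_max = T_CB·r/J = 242.5·0.0491/9.13×10^-6 = 1.304×10^6 Pa.

1.30 MPa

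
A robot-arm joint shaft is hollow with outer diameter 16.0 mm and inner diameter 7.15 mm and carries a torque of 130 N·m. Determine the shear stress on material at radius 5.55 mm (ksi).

16.9 ksi

J = π(d_o⁴ − d_i⁴)/32 = π(0.0160⁴ − 0.00715⁴)/32 = 6.177×10^-9 m⁴.
Shear stress varies linearly with radius: τ = T·r/J = 130.0 × 0.00555 / 6.177×10^-9 = 1.168×10^8 Pa.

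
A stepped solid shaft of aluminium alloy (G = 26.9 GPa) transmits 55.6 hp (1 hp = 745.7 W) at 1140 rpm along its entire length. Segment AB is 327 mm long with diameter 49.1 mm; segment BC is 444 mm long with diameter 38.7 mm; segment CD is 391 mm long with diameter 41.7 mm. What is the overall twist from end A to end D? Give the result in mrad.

50.4 mrad

ω = 2π·1140/60 = 119.4 rad/s, so T = P/ω = 55.6×745.7 / 119.4 = 347.3 N·m.
J_AB = π(0.0491)⁴/32 = 5.71×10^-7 m⁴; J_BC = π(0.0387)⁴/32 = 2.20×10^-7 m⁴; J_CD = π(0.0417)⁴/32 = 2.97×10^-7 m⁴.
θ = (T/G)·Σ L_i/J_i = (347.3/26.9×10⁹)·(0.327/5.71×10^-7 + 0.444/2.20×10^-7 + 0.391/2.97×10^-7) = 0.05044 rad.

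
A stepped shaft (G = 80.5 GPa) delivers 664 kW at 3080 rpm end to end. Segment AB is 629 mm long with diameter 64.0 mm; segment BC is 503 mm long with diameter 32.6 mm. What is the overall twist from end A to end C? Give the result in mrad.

ω = 2π·3080/60 = 322.5 rad/s, so T = P/ω = 664×10³ / 322.5 = 2059 N·m.
J_AB = π(0.0640)⁴/32 = 1.65×10^-6 m⁴; J_BC = π(0.0326)⁴/32 = 1.11×10^-7 m⁴.
θ = (T/G)·Σ L_i/J_i = (2059/80.5×10⁹)·(0.629/1.65×10^-6 + 0.503/1.11×10^-7) = 0.1258 rad.

126 mrad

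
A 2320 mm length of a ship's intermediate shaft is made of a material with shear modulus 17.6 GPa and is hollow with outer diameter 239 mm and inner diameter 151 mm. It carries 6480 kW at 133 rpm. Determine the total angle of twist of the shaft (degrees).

13.0°

ω = 2π·133/60 = 13.93 rad/s, so T = P/ω = 6480×10³ / 13.93 = 465300 N·m.
J = π(d_o⁴ − d_i⁴)/32 = π(0.239⁴ − 0.151⁴)/32 = 2.693×10^-4 m⁴.
θ = T·L/(G·J) = 465300 × 2.32 / (17.6×10⁹ × 2.693×10^-4) = 0.2277 rad.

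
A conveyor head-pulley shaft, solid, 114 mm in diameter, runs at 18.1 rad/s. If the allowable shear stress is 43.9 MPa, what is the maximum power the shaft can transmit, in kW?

J = πd⁴/32 = π(0.114)⁴/32 = 1.658×10^-5 m⁴.
T_max = τ_allow·J/r = 4.39×10^7 × 1.658×10^-5 / 0.0570 = 12770 N·m.
ω = 18.1 rad/s, so P_max = T_max·ω = 2.311×10^5 W.

231 kW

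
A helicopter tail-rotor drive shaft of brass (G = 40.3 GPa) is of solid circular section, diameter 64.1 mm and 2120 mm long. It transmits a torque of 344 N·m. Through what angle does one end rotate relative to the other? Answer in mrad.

J = πd⁴/32 = π(0.0641)⁴/32 = 1.657×10^-6 m⁴.
θ = T·L/(G·J) = 344.0 × 2.12 / (40.3×10⁹ × 1.657×10^-6) = 0.01092 rad.

10.9 mrad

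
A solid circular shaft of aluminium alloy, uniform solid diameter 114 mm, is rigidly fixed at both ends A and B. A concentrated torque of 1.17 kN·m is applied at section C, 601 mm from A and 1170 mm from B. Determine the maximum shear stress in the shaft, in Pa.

2.66e6 Pa

With uniform GJ and both ends fixed, compatibility θ_AC = θ_CB gives T_A·a = T_B·b, together with T_A + T_B = T₀.
T_A = T₀·b/(a+b) = 1170·1170/1771 = 773.0 N·m; T_B = 397.0 N·m.
τ in each portion: τ_AC = 2.66×10^6 Pa, τ_CB = 1.36×10^6 Pa; maximum is in AC.
τ_max = T_AC·r/J = 773.0·0.0570/1.66×10^-5 = 2.657×10^6 Pa.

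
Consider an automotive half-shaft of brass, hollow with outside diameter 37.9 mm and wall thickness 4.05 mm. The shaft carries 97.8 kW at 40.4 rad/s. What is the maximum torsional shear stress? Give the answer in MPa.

ω = 40.4 rad/s, so T = P/ω = 97.8×10³ / 40.40 = 2421 N·m.
J = π(d_o⁴ − d_i⁴)/32 = π(0.0379⁴ − 0.0298⁴)/32 = 1.251×10^-7 m⁴.
τ_max = T·r/J = 2421 × 0.0189 / 1.251×10^-7 = 3.666×10^8 Pa.

367 MPa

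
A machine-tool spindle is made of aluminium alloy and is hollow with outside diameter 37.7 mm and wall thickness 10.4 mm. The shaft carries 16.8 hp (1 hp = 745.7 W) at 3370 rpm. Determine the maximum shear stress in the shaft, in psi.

510 psi

ω = 2π·3370/60 = 352.9 rad/s, so T = P/ω = 16.8×745.7 / 352.9 = 35.50 N·m.
J = π(d_o⁴ − d_i⁴)/32 = π(0.0377⁴ − 0.0169⁴)/32 = 1.903×10^-7 m⁴.
τ_max = T·r/J = 35.50 × 0.0189 / 1.903×10^-7 = 3.516×10^6 Pa.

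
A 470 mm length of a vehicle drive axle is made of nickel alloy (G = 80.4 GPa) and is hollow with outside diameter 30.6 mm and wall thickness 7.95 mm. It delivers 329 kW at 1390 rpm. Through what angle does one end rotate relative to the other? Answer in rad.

ω = 2π·1390/60 = 145.6 rad/s, so T = P/ω = 329×10³ / 145.6 = 2260 N·m.
J = π(d_o⁴ − d_i⁴)/32 = π(0.0306⁴ − 0.0147⁴)/32 = 8.149×10^-8 m⁴.
θ = T·L/(G·J) = 2260 × 0.470 / (80.4×10⁹ × 8.149×10^-8) = 0.1621 rad.

0.162 rad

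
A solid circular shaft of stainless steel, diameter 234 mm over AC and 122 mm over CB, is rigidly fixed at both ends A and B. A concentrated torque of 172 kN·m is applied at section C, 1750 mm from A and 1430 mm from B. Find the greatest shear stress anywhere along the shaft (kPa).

62700 kPa

Compatibility: T_A·a/J_AC = T_B·b/J_CB with T_A + T_B = T₀.
J_AC = 2.94×10^-4 m⁴, J_CB = 2.17×10^-5 m⁴, so T_A = T₀·(J_AC/a)/((J_AC/a)+(J_CB/b)) = 157700 N·m, T_B = 14260 N·m.
τ in each portion: τ_AC = 6.27×10^7 Pa, τ_CB = 4.00×10^7 Pa; maximum is in AC.
τ_max = T_AC·r/J = 157700·0.117/2.94×10^-4 = 6.270×10^7 Pa.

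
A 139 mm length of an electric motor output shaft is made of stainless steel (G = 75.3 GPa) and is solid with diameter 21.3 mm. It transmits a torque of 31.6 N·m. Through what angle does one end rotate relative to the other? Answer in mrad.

J = πd⁴/32 = π(0.0213)⁴/32 = 2.021×10^-8 m⁴.
θ = T·L/(G·J) = 31.60 × 0.139 / (75.3×10⁹ × 2.021×10^-8) = 2.887×10^-3 rad.

2.89 mrad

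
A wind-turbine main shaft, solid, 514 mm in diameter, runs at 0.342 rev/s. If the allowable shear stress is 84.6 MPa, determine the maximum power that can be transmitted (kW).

J = πd⁴/32 = π(0.514)⁴/32 = 6.853×10^-3 m⁴.
T_max = τ_allow·J/r = 8.46×10^7 × 6.853×10^-3 / 0.257 = 2.256e6 N·m.
ω = 2π·0.342 = 2.149 rad/s, so P_max = T_max·ω = 4.847×10^6 W.

4850 kW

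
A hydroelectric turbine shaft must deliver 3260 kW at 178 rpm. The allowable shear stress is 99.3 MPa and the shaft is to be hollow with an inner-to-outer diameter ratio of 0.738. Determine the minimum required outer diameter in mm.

234 mm

ω = 2π·178/60 = 18.64 rad/s, so T = P/ω = 3260×10³ / 18.64 = 174900 N·m.
For a hollow shaft with d_i/d_o = 0.738: τ_max = 16T/(π d_o³ (1−k⁴)), so d_o = [16T/(π τ_allow (1−k⁴))]^(1/3) = [16·174900/(π·9.93×10^7·0.7034)]^(1/3) = 0.2336 m.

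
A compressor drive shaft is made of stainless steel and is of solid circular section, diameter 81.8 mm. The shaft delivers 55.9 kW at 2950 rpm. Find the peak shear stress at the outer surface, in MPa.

ω = 2π·2950/60 = 308.9 rad/s, so T = P/ω = 55.9×10³ / 308.9 = 181.0 N·m.
J = πd⁴/32 = π(0.0818)⁴/32 = 4.396×10^-6 m⁴.
τ_max = T·r/J = 181.0 × 0.0409 / 4.396×10^-6 = 1.684×10^6 Pa.

1.68 MPa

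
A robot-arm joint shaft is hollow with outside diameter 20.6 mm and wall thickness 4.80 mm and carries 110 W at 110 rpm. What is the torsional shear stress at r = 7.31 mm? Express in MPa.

4.30 MPa

ω = 2π·110/60 = 11.52 rad/s, so T = P/ω = 110 / 11.52 = 9.549 N·m.
J = π(d_o⁴ − d_i⁴)/32 = π(0.0206⁴ − 0.0110⁴)/32 = 1.624×10^-8 m⁴.
Shear stress varies linearly with radius: τ = T·r/J = 9.549 × 0.00731 / 1.624×10^-8 = 4.298×10^6 Pa.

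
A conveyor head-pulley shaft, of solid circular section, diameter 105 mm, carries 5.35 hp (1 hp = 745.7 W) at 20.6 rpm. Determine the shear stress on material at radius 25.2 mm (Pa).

3.91e6 Pa

ω = 2π·20.6/60 = 2.157 rad/s, so T = P/ω = 5.35×745.7 / 2.157 = 1849 N·m.
J = πd⁴/32 = π(0.105)⁴/32 = 1.193×10^-5 m⁴.
Shear stress varies linearly with radius: τ = T·r/J = 1849 × 0.0252 / 1.193×10^-5 = 3.905×10^6 Pa.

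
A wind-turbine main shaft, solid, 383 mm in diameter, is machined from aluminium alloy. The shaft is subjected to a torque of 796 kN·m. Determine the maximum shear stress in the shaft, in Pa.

7.22e7 Pa

J = πd⁴/32 = π(0.383)⁴/32 = 2.112×10^-3 m⁴.
τ_max = T·r/J = 796000 × 0.192 / 2.112×10^-3 = 7.216×10^7 Pa.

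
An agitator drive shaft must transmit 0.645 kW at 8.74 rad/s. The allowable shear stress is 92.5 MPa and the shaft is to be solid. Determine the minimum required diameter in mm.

ω = 8.74 rad/s, so T = P/ω = 0.645×10³ / 8.740 = 73.80 N·m.
For a solid shaft τ_max = 16T/(πd³), so d = (16T/(π τ_allow))^(1/3) = (16·73.80/(π·9.25×10^7))^(1/3) = 0.01596 m.

16.0 mm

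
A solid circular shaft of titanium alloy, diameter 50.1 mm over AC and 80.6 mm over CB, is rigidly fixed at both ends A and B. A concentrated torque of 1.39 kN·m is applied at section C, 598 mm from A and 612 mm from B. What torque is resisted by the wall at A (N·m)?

184 N·m

Compatibility: T_A·a/J_AC = T_B·b/J_CB with T_A + T_B = T₀.
J_AC = 6.19×10^-7 m⁴, J_CB = 4.14×10^-6 m⁴, so T_A = T₀·(J_AC/a)/((J_AC/a)+(J_CB/b)) = 184.2 N·m, T_B = 1206 N·m.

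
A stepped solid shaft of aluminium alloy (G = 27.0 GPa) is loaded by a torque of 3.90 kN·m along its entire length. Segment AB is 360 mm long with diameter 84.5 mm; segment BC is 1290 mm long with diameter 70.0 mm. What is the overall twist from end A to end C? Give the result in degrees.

5.12°

J_AB = π(0.0845)⁴/32 = 5.01×10^-6 m⁴; J_BC = π(0.0700)⁴/32 = 2.36×10^-6 m⁴.
θ = (T/G)·Σ L_i/J_i = (3900/27.0×10⁹)·(0.360/5.01×10^-6 + 1.29/2.36×10^-6) = 0.08944 rad.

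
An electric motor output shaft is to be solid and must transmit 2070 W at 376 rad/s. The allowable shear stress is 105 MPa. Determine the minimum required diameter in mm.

ω = 376 rad/s, so T = P/ω = 2070 / 376.0 = 5.505 N·m.
For a solid shaft τ_max = 16T/(πd³), so d = (16T/(π τ_allow))^(1/3) = (16·5.505/(π·1.05×10^8))^(1/3) = 0.006440 m.

6.44 mm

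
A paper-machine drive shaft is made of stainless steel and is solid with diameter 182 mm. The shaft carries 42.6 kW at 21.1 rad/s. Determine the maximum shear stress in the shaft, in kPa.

1710 kPa

ω = 21.1 rad/s, so T = P/ω = 42.6×10³ / 21.10 = 2019 N·m.
J = πd⁴/32 = π(0.182)⁴/32 = 1.077×10^-4 m⁴.
τ_max = T·r/J = 2019 × 0.0910 / 1.077×10^-4 = 1.706×10^6 Pa.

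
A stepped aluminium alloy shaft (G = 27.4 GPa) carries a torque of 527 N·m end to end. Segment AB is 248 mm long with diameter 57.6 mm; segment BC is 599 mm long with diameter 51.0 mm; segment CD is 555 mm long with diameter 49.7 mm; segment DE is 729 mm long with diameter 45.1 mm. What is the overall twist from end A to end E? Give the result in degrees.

4.25°

J_AB = π(0.0576)⁴/32 = 1.08×10^-6 m⁴; J_BC = π(0.0510)⁴/32 = 6.64×10^-7 m⁴; J_CD = π(0.0497)⁴/32 = 5.99×10^-7 m⁴; J_DE = π(0.0451)⁴/32 = 4.06×10^-7 m⁴.
θ = (T/G)·Σ L_i/J_i = (527.0/27.4×10⁹)·(0.248/1.08×10^-6 + 0.599/6.64×10^-7 + 0.555/5.99×10^-7 + 0.729/4.06×10^-7) = 0.07410 rad.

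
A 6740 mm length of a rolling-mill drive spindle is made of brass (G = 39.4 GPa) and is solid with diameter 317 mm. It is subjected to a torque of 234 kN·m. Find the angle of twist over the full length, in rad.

0.0404 rad

J = πd⁴/32 = π(0.317)⁴/32 = 9.914×10^-4 m⁴.
θ = T·L/(G·J) = 234000 × 6.74 / (39.4×10⁹ × 9.914×10^-4) = 0.04038 rad.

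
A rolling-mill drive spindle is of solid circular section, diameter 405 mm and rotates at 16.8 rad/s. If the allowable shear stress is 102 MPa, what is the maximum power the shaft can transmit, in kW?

J = πd⁴/32 = π(0.405)⁴/32 = 2.641×10^-3 m⁴.
T_max = τ_allow·J/r = 1.02×10^8 × 2.641×10^-3 / 0.203 = 1.330e6 N·m.
ω = 16.8 rad/s, so P_max = T_max·ω = 2.235×10^7 W.

22400 kW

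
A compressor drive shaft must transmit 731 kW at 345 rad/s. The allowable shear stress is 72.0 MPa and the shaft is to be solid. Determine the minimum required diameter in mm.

53.1 mm

ω = 345 rad/s, so T = P/ω = 731×10³ / 345.0 = 2119 N·m.
For a solid shaft τ_max = 16T/(πd³), so d = (16T/(π τ_allow))^(1/3) = (16·2119/(π·7.20×10^7))^(1/3) = 0.05312 m.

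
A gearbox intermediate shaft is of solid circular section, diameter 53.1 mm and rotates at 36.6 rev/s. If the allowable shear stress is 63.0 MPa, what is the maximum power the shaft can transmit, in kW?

426 kW

J = πd⁴/32 = π(0.0531)⁴/32 = 7.805×10^-7 m⁴.
T_max = τ_allow·J/r = 6.30×10^7 × 7.805×10^-7 / 0.0266 = 1852 N·m.
ω = 2π·36.6 = 230.0 rad/s, so P_max = T_max·ω = 4.259×10^5 W.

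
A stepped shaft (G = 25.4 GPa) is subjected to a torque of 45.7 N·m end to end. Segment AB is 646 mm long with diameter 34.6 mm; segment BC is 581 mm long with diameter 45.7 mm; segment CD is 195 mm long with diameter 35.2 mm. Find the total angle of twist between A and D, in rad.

J_AB = π(0.0346)⁴/32 = 1.41×10^-7 m⁴; J_BC = π(0.0457)⁴/32 = 4.28×10^-7 m⁴; J_CD = π(0.0352)⁴/32 = 1.51×10^-7 m⁴.
θ = (T/G)·Σ L_i/J_i = (45.70/25.4×10⁹)·(0.646/1.41×10^-7 + 0.581/4.28×10^-7 + 0.195/1.51×10^-7) = 0.01303 rad.

0.0130 rad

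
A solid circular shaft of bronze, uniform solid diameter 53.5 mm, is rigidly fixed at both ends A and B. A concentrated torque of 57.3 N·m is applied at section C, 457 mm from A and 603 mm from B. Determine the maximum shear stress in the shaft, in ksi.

0.157 ksi

With uniform GJ and both ends fixed, compatibility θ_AC = θ_CB gives T_A·a = T_B·b, together with T_A + T_B = T₀.
T_A = T₀·b/(a+b) = 57.30·603/1060 = 32.60 N·m; T_B = 24.70 N·m.
τ in each portion: τ_AC = 1.08×10^6 Pa, τ_CB = 8.22×10^5 Pa; maximum is in AC.
τ_max = T_AC·r/J = 32.60·0.0267/8.04×10^-7 = 1.084×10^6 Pa.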